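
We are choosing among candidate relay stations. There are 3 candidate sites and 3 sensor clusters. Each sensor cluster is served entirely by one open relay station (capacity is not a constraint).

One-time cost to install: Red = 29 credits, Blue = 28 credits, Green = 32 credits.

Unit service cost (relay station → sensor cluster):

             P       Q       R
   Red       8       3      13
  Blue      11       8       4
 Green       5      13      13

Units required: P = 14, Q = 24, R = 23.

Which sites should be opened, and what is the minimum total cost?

Open Red, Blue and Green; minimum total cost 323.

For any fixed open set, each sensor cluster goes to its cheapest open site; total = fixed + service.
{Red, Blue, Green}: P→Green 5·14=70, Q→Red 3·24=72, R→Blue 4·23=92. Service 234; fixed 89; total 323.
{Red, Blue}: service 276 + fixed 57 = 333
{Blue, Green}: P→Green 5·14=70, Q→Blue 8·24=192, R→Blue 4·23=92. Service 354; fixed 60; total 414.
{Blue}: service 438 + fixed 28 = 466
No other subset beats 323.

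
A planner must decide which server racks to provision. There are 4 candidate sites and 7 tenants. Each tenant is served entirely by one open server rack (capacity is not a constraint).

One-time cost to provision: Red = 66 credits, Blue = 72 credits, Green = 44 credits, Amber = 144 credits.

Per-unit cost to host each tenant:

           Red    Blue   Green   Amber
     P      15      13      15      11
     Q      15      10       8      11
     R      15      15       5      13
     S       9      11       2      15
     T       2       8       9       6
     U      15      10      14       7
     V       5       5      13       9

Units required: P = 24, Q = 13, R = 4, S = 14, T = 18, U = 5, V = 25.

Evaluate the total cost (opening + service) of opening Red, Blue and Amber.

Total cost: 1050

Each tenant is assigned to its cheapest site among the open ones.
{Red, Blue, Amber}: P→Amber 11·24=264, Q→Blue 10·13=130, R→Amber 13·4=52, S→Red 9·14=126, T→Red 2·18=36, U→Amber 7·5=35, V→Red 5·25=125. Service 768; fixed 282; total 1050.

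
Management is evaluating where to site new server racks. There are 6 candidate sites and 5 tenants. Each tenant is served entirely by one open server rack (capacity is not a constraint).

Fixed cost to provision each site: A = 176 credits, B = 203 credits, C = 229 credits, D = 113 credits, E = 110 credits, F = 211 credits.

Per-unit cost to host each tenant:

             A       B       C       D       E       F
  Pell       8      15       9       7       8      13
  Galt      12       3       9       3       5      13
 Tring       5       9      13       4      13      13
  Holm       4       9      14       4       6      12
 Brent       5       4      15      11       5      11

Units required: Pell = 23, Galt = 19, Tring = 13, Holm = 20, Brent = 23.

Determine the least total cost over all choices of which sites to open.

Minimum total cost: 688

For any fixed open set, each tenant goes to its cheapest open site; total = fixed + service.
{D, E}: Pell→D 7·23=161, Galt→D 3·19=57, Tring→D 4·13=52, Holm→D 4·20=80, Brent→E 5·23=115. Service 465; fixed 223; total 688.
{D}: service 603 + fixed 113 = 716
{A, D}: service 465 + fixed 289 = 754
{A, B, C, D, E, F}: Pell→D 7·23=161, Galt→B 3·19=57, Tring→D 4·13=52, Holm→A 4·20=80, Brent→B 4·23=92. Service 442; fixed 1042; total 1484.
No other subset beats 688.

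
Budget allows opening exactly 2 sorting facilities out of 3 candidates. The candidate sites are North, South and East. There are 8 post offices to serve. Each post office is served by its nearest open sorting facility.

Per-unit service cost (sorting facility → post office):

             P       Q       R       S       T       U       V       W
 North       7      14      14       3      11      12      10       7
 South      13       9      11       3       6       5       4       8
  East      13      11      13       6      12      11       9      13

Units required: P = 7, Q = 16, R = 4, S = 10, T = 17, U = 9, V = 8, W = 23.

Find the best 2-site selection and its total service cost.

Choose North and South; total service cost 607.

With exactly 2 open, each post office uses its cheapest among the chosen.
{North, South}: P→North 7·7=49, Q→South 9·16=144, R→South 11·4=44, S→North 3·10=30, T→South 6·17=102, U→South 5·9=45, V→South 4·8=32, W→North 7·23=161. Service cost 607.
{South, East}: service cost 672
{North, East}: service cost 826
Among all 3 size-2 choices, {North, South} is lowest.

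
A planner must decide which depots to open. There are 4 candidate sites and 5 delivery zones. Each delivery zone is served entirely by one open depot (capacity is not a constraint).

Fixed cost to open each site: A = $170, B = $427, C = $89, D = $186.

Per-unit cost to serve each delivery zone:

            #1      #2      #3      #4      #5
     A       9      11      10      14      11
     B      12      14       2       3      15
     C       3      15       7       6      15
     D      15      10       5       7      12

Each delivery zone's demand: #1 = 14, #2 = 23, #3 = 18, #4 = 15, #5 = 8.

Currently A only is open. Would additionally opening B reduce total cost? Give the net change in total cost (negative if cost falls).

No — net change +118 (cost rises by 118).

Current service cost with {A}: 857.
Adding B: each delivery zone re-picks its cheapest; new service cost 548, saving 309.
Extra fixed cost: 427. Net change = 427 − 309 = 118.
(Totals: 1027 → 1145.)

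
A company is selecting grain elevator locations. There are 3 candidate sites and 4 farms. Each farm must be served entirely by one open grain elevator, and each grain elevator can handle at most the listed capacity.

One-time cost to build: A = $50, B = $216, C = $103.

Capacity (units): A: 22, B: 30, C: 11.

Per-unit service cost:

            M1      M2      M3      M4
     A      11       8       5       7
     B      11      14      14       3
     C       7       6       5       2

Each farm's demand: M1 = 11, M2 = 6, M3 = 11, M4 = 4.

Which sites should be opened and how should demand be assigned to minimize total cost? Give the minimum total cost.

Minimum total cost: 361

Open {A, C}: M1→C 7·11=77, M2→A 8·6=48, M3→A 5·11=55, M4→A 7·4=28.
Loads: A carries 21/22, C carries 11/11. Service 208; fixed 153; total 361.
Next best feasible plan costs 373.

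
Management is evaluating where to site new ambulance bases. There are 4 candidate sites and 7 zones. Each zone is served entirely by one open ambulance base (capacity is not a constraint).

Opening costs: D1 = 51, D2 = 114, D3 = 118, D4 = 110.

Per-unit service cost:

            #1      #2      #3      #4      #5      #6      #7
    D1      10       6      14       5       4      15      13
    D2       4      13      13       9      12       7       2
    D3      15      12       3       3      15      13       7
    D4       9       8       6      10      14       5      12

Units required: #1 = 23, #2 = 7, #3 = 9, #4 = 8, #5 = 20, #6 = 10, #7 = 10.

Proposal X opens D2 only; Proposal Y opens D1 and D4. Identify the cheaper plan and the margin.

Proposal Y is cheaper by 62.

Proposal X: {D2}: #1→D2 4·23=92, #2→D2 13·7=91, #3→D2 13·9=117, #4→D2 9·8=72, #5→D2 12·20=240, #6→D2 7·10=70, #7→D2 2·10=20. Service 702; fixed 114; total 816.
Proposal Y: {D1, D4}: #1→D4 9·23=207, #2→D1 6·7=42, #3→D4 6·9=54, #4→D1 5·8=40, #5→D1 4·20=80, #6→D4 5·10=50, #7→D4 12·10=120. Service 593; fixed 161; total 754.
Difference: |816 − 754| = 62.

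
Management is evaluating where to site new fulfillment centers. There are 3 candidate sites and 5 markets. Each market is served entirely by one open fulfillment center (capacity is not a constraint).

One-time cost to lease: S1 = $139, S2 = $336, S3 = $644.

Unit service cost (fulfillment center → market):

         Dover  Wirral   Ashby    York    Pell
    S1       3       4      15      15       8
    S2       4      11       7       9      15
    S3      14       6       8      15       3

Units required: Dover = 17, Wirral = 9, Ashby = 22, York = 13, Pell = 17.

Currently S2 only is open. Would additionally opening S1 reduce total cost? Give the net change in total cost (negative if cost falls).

Yes — net change −60 (cost falls by 60).

Current service cost with {S2}: 693.
Adding S1: each market re-picks its cheapest; new service cost 494, saving 199.
Extra fixed cost: 139. Net change = 139 − 199 = -60.
(Totals: 1029 → 969.)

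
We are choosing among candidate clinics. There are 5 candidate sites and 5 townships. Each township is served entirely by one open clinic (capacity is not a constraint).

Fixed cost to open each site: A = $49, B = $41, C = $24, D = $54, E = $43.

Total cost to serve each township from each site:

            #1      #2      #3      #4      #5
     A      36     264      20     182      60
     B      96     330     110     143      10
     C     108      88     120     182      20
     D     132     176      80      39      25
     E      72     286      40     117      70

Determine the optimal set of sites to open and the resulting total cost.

Open A, C and D; minimum total cost 330.

For any fixed open set, each township goes to its cheapest open site; total = fixed + service.
{A, C, D}: #1→A 36, #2→C 88, #3→A 20, #4→D 39, #5→C 20. Service 203; fixed 127; total 330.
{A, B, C, D}: service 193 + fixed 168 = 361
{A, C, D, E}: #1→A 36, #2→C 88, #3→A 20, #4→D 39, #5→C 20. Service 203; fixed 170; total 373.
{A, B, C, D, E}: #1→A 36, #2→C 88, #3→A 20, #4→D 39, #5→B 10. Service 193; fixed 211; total 404.
No other subset beats 330.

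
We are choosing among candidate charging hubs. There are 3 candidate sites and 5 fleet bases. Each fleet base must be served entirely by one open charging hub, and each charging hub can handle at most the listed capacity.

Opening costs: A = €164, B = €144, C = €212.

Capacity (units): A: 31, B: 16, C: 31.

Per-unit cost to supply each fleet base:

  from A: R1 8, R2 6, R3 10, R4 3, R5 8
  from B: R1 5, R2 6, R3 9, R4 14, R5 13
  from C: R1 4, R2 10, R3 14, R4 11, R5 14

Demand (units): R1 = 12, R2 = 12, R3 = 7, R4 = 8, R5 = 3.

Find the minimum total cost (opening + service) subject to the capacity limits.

Open {A, B}: R1→B 5·12=60, R2→A 6·12=72, R3→A 10·7=70, R4→A 3·8=24, R5→A 8·3=24.
Loads: A carries 30/31, B carries 12/16. Service 250; fixed 308; total 558.
Next best feasible plan costs 573.

Minimum total cost: 558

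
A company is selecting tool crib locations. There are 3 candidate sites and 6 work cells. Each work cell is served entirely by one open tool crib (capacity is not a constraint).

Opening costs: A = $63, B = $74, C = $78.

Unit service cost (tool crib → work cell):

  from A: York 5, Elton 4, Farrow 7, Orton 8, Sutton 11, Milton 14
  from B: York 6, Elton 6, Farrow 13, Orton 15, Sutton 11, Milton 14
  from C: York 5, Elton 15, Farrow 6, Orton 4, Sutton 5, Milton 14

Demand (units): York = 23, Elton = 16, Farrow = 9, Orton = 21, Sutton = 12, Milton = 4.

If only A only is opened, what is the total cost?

Total cost: 661

Each work cell is assigned to its cheapest site among the open ones.
{A}: York→A 5·23=115, Elton→A 4·16=64, Farrow→A 7·9=63, Orton→A 8·21=168, Sutton→A 11·12=132, Milton→A 14·4=56. Service 598; fixed 63; total 661.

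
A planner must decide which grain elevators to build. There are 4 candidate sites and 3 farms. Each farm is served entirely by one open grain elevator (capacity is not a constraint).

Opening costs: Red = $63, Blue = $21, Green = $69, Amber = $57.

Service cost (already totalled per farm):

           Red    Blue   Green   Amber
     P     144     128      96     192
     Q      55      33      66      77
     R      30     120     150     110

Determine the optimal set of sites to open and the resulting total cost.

Open Red and Blue; minimum total cost 275.

For any fixed open set, each farm goes to its cheapest open site; total = fixed + service.
{Red, Blue}: P→Blue 128, Q→Blue 33, R→Red 30. Service 191; fixed 84; total 275.
{Red}: service 229 + fixed 63 = 292
{Blue}: P→Blue 128, Q→Blue 33, R→Blue 120. Service 281; fixed 21; total 302.
{Red, Blue, Green, Amber}: service 159 + fixed 210 = 369
No other subset beats 275.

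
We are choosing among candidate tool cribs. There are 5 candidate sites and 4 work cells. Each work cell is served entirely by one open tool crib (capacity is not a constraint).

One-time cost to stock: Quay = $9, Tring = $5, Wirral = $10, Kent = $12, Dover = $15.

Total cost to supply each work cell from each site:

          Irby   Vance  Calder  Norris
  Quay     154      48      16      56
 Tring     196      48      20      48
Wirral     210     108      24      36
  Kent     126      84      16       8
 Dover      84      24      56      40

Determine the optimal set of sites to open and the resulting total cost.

For any fixed open set, each work cell goes to its cheapest open site; total = fixed + service.
{Kent, Dover}: Irby→Dover 84, Vance→Dover 24, Calder→Kent 16, Norris→Kent 8. Service 132; fixed 27; total 159.
{Tring, Kent, Dover}: service 132 + fixed 32 = 164
{Quay, Kent, Dover}: service 132 + fixed 36 = 168
{Quay, Tring, Wirral, Kent, Dover}: service 132 + fixed 51 = 183
No other subset beats 159.

Open Kent and Dover; minimum total cost 159.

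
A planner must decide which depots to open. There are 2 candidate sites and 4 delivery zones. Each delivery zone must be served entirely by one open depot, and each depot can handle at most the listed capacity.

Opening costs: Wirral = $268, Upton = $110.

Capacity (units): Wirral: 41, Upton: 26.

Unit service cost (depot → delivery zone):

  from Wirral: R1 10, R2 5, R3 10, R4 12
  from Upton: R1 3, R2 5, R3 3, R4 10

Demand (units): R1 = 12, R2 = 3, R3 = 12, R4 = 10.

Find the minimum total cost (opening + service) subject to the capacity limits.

Open {Wirral, Upton}: R1→Upton 3·12=36, R2→Wirral 5·3=15, R3→Upton 3·12=36, R4→Wirral 12·10=120.
Loads: Wirral carries 13/41, Upton carries 24/26. Service 207; fixed 378; total 585.
Next best feasible plan costs 643.

Minimum total cost: 585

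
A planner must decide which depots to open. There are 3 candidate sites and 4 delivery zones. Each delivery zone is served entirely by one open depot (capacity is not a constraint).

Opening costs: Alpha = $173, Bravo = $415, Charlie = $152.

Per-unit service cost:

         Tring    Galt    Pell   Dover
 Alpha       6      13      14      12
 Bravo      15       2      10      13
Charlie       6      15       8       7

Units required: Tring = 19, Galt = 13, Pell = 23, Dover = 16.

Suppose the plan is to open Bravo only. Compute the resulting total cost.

Total cost: 1164

Each delivery zone is assigned to its cheapest site among the open ones.
{Bravo}: Tring→Bravo 15·19=285, Galt→Bravo 2·13=26, Pell→Bravo 10·23=230, Dover→Bravo 13·16=208. Service 749; fixed 415; total 1164.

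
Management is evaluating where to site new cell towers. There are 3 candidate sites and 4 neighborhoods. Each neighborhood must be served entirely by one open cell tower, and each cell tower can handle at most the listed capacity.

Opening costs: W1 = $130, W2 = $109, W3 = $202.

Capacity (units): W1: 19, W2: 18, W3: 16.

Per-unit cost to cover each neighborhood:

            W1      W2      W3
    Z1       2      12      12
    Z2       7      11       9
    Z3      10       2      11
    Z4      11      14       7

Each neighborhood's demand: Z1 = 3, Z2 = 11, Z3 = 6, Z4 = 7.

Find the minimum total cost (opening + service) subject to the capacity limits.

Open {W1, W2}: Z1→W1 2·3=6, Z2→W1 7·11=77, Z3→W2 2·6=12, Z4→W2 14·7=98.
Loads: W1 carries 14/19, W2 carries 13/18. Service 193; fixed 239; total 432.
Next best feasible plan costs 441.

Minimum total cost: 432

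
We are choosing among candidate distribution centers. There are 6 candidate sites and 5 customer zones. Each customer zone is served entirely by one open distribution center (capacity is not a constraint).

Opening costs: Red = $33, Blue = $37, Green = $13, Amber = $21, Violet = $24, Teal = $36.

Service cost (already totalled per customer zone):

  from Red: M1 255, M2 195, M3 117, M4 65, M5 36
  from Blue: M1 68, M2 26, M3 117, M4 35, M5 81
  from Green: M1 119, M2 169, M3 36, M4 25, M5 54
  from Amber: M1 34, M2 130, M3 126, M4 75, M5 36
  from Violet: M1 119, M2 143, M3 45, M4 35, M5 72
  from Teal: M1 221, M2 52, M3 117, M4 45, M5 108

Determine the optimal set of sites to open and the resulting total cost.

For any fixed open set, each customer zone goes to its cheapest open site; total = fixed + service.
{Blue, Green, Amber}: M1→Amber 34, M2→Blue 26, M3→Green 36, M4→Green 25, M5→Amber 36. Service 157; fixed 71; total 228.
{Blue, Green, Amber, Violet}: service 157 + fixed 95 = 252
{Green, Amber, Teal}: M1→Amber 34, M2→Teal 52, M3→Green 36, M4→Green 25, M5→Amber 36. Service 183; fixed 70; total 253.
{Red, Blue, Green, Amber, Violet, Teal}: service 157 + fixed 164 = 321
No other subset beats 228.

Open Blue, Green and Amber; minimum total cost 228.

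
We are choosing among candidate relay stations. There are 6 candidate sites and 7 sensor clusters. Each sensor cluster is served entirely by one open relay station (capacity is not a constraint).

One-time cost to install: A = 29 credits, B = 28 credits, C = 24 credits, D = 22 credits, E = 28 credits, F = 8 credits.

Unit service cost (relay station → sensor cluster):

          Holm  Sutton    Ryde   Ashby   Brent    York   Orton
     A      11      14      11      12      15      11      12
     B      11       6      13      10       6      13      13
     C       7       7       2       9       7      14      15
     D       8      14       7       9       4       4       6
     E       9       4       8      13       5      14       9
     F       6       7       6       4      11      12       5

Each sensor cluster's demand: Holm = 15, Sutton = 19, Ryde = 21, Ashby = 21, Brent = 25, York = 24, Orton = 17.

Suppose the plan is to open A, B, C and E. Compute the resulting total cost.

Each sensor cluster is assigned to its cheapest site among the open ones.
{A, B, C, E}: Holm→C 7·15=105, Sutton→E 4·19=76, Ryde→C 2·21=42, Ashby→C 9·21=189, Brent→E 5·25=125, York→A 11·24=264, Orton→E 9·17=153. Service 954; fixed 109; total 1063.

Total cost: 1063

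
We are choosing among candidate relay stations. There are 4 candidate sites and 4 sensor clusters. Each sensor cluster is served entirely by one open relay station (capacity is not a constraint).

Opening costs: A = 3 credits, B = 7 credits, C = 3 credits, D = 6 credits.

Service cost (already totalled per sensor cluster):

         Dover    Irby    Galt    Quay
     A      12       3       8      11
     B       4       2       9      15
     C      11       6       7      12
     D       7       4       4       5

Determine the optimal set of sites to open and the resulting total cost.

Open D only; minimum total cost 26.

For any fixed open set, each sensor cluster goes to its cheapest open site; total = fixed + service.
{D}: Dover→D 7, Irby→D 4, Galt→D 4, Quay→D 5. Service 20; fixed 6; total 26.
{A, D}: Dover→D 7, Irby→A 3, Galt→D 4, Quay→D 5. Service 19; fixed 9; total 28.
{B, D}: Dover→B 4, Irby→B 2, Galt→D 4, Quay→D 5. Service 15; fixed 13; total 28.
{A, B, C, D}: service 15 + fixed 19 = 34
No other subset beats 26.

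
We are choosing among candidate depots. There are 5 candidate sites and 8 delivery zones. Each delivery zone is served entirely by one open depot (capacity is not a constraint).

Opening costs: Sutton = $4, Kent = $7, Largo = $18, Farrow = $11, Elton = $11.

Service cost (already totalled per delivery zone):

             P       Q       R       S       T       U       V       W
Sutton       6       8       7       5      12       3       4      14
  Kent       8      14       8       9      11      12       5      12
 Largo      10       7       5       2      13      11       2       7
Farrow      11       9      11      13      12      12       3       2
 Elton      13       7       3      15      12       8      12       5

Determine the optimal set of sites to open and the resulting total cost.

For any fixed open set, each delivery zone goes to its cheapest open site; total = fixed + service.
{Sutton, Elton}: P→Sutton 6, Q→Elton 7, R→Elton 3, S→Sutton 5, T→Sutton 12, U→Sutton 3, V→Sutton 4, W→Elton 5. Service 45; fixed 15; total 60.
{Sutton, Farrow}: service 46 + fixed 15 = 61
{Sutton}: service 59 + fixed 4 = 63
{Sutton, Kent, Largo, Farrow, Elton}: service 36 + fixed 51 = 87
No other subset beats 60.

Open Sutton and Elton; minimum total cost 60.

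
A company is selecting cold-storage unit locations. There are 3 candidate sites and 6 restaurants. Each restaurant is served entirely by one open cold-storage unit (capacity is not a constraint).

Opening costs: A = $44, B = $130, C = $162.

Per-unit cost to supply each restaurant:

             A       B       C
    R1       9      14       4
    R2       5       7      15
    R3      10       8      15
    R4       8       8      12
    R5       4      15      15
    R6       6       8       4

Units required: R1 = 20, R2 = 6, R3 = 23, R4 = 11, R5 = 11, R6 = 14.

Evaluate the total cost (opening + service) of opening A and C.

Each restaurant is assigned to its cheapest site among the open ones.
{A, C}: R1→C 4·20=80, R2→A 5·6=30, R3→A 10·23=230, R4→A 8·11=88, R5→A 4·11=44, R6→C 4·14=56. Service 528; fixed 206; total 734.

Total cost: 734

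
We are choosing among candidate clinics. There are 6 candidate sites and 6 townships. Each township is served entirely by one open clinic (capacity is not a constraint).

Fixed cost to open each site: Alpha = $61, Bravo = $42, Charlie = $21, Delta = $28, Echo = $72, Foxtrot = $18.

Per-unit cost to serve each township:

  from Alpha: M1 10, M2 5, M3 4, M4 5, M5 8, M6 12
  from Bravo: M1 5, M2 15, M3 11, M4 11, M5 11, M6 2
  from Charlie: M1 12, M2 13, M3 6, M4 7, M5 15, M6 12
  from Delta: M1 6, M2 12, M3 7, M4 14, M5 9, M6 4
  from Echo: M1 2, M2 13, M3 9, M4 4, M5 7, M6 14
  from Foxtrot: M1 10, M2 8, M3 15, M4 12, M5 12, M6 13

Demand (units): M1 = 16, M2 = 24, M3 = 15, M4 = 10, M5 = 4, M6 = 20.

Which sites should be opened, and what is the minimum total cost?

Open Alpha and Bravo; minimum total cost 485.

For any fixed open set, each township goes to its cheapest open site; total = fixed + service.
{Alpha, Bravo}: M1→Bravo 5·16=80, M2→Alpha 5·24=120, M3→Alpha 4·15=60, M4→Alpha 5·10=50, M5→Alpha 8·4=32, M6→Bravo 2·20=40. Service 382; fixed 103; total 485.
{Alpha, Bravo, Echo}: service 320 + fixed 175 = 495
{Alpha, Bravo, Foxtrot}: M1→Bravo 5·16=80, M2→Alpha 5·24=120, M3→Alpha 4·15=60, M4→Alpha 5·10=50, M5→Alpha 8·4=32, M6→Bravo 2·20=40. Service 382; fixed 121; total 503.
{Alpha, Bravo, Charlie, Delta, Echo, Foxtrot}: service 320 + fixed 242 = 562
No other subset beats 485.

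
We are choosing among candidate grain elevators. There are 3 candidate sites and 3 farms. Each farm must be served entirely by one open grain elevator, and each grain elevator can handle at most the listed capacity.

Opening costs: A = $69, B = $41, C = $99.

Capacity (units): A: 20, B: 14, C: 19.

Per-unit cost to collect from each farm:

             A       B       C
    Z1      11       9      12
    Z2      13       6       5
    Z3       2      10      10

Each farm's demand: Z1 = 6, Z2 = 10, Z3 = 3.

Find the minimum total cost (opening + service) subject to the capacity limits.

Minimum total cost: 242

Open {A, B}: Z1→A 11·6=66, Z2→B 6·10=60, Z3→A 2·3=6.
Loads: A carries 9/20, B carries 10/14. Service 132; fixed 110; total 242.
Next best feasible plan costs 251.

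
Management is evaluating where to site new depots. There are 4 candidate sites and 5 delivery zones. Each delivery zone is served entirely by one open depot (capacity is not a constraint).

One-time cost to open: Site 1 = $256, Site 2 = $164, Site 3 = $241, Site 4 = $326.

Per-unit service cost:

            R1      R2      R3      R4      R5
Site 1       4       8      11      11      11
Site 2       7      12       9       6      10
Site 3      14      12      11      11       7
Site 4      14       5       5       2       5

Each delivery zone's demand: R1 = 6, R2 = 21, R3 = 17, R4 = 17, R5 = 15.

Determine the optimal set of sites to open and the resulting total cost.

Open Site 4 only; minimum total cost 709.

For any fixed open set, each delivery zone goes to its cheapest open site; total = fixed + service.
{Site 4}: R1→Site 4 14·6=84, R2→Site 4 5·21=105, R3→Site 4 5·17=85, R4→Site 4 2·17=34, R5→Site 4 5·15=75. Service 383; fixed 326; total 709.
{Site 2, Site 4}: R1→Site 2 7·6=42, R2→Site 4 5·21=105, R3→Site 4 5·17=85, R4→Site 4 2·17=34, R5→Site 4 5·15=75. Service 341; fixed 490; total 831.
{Site 2}: service 699 + fixed 164 = 863
{Site 1, Site 2, Site 3, Site 4}: service 323 + fixed 987 = 1310
(All 15 nonempty subsets were checked; Site 4 only is lowest.)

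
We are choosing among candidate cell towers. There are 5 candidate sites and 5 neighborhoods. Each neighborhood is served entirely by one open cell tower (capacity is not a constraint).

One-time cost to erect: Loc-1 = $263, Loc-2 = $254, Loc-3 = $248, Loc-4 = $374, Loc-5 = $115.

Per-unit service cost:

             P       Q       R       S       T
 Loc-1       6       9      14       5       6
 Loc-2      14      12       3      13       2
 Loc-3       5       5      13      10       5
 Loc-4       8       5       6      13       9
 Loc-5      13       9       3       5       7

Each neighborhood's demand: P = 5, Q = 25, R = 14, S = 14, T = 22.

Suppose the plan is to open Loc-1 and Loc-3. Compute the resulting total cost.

Each neighborhood is assigned to its cheapest site among the open ones.
{Loc-1, Loc-3}: P→Loc-3 5·5=25, Q→Loc-3 5·25=125, R→Loc-3 13·14=182, S→Loc-1 5·14=70, T→Loc-3 5·22=110. Service 512; fixed 511; total 1023.

Total cost: 1023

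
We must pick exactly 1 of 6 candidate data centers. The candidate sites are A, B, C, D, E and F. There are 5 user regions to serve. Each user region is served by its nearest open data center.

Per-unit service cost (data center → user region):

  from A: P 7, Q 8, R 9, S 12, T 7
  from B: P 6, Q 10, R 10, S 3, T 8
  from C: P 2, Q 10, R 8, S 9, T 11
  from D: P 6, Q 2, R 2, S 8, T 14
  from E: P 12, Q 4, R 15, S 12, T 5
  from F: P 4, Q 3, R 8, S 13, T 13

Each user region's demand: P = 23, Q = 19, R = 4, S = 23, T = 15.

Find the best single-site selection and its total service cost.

Choose B only; total service cost 557.

With exactly 1 open, each user region uses its cheapest among the chosen.
{B}: P→B 6·23=138, Q→B 10·19=190, R→B 10·4=40, S→B 3·23=69, T→B 8·15=120. Service cost 557.
{D}: service cost 578
{C}: service cost 640
Among all 6 size-1 choices, {B} is lowest.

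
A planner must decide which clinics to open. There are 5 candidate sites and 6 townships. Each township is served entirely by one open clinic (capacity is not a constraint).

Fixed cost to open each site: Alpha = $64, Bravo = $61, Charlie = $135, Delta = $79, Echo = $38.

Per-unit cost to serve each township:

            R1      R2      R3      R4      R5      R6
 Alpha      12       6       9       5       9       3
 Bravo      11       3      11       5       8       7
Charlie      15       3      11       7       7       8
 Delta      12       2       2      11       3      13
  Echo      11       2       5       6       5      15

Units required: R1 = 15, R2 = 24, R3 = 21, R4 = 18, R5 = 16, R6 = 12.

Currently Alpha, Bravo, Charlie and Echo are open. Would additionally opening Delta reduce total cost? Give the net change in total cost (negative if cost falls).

Yes — net change −16 (cost falls by 16).

Current service cost with {Alpha, Bravo, Charlie, Echo}: 524.
Adding Delta: each township re-picks its cheapest; new service cost 429, saving 95.
Extra fixed cost: 79. Net change = 79 − 95 = -16.
(Totals: 822 → 806.)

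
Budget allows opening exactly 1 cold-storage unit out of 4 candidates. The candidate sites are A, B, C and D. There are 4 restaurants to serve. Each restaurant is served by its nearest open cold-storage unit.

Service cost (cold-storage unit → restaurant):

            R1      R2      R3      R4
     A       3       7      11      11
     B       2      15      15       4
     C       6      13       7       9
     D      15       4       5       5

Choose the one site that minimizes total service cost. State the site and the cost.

Choose D only; total service cost 29.

With exactly 1 open, each restaurant uses its cheapest among the chosen.
{D}: R1→D 15, R2→D 4, R3→D 5, R4→D 5. Service cost 29.
{A}: service cost 32
{C}: service cost 35
Among all 4 size-1 choices, {D} is lowest.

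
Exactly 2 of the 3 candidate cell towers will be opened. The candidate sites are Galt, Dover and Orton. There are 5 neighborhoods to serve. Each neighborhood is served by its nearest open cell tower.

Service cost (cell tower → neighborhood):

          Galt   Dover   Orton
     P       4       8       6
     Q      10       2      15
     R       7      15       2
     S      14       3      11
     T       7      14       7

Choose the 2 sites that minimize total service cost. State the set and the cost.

Choose Dover and Orton; total service cost 20.

With exactly 2 open, each neighborhood uses its cheapest among the chosen.
{Dover, Orton}: P→Orton 6, Q→Dover 2, R→Orton 2, S→Dover 3, T→Orton 7. Service cost 20.
{Galt, Dover}: service cost 23
{Galt, Orton}: service cost 34
Among all 3 size-2 choices, {Dover, Orton} is lowest.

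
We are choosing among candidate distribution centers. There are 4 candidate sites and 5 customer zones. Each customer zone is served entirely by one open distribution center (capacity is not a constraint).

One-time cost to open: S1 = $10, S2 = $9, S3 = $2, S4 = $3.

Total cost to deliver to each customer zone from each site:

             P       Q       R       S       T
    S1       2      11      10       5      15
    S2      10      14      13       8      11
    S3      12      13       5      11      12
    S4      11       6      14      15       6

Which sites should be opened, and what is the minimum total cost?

Open S1, S3 and S4; minimum total cost 39.

For any fixed open set, each customer zone goes to its cheapest open site; total = fixed + service.
{S1, S3, S4}: P→S1 2, Q→S4 6, R→S3 5, S→S1 5, T→S4 6. Service 24; fixed 15; total 39.
{S1, S4}: service 29 + fixed 13 = 42
{S3, S4}: service 39 + fixed 5 = 44
{S1, S2, S3, S4}: service 24 + fixed 24 = 48
No other subset beats 39.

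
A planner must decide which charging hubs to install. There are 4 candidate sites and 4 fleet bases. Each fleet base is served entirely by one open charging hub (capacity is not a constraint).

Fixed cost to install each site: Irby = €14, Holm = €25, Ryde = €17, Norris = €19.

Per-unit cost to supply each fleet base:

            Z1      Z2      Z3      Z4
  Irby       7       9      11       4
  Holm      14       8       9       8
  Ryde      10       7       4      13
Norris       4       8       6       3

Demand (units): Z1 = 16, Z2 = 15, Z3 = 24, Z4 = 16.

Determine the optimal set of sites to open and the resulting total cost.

For any fixed open set, each fleet base goes to its cheapest open site; total = fixed + service.
{Ryde, Norris}: Z1→Norris 4·16=64, Z2→Ryde 7·15=105, Z3→Ryde 4·24=96, Z4→Norris 3·16=48. Service 313; fixed 36; total 349.
{Irby, Ryde, Norris}: Z1→Norris 4·16=64, Z2→Ryde 7·15=105, Z3→Ryde 4·24=96, Z4→Norris 3·16=48. Service 313; fixed 50; total 363.
{Holm, Ryde, Norris}: service 313 + fixed 61 = 374
{Irby, Holm, Ryde, Norris}: service 313 + fixed 75 = 388
(All 15 nonempty subsets were checked; Ryde and Norris is lowest.)

Open Ryde and Norris; minimum total cost 349.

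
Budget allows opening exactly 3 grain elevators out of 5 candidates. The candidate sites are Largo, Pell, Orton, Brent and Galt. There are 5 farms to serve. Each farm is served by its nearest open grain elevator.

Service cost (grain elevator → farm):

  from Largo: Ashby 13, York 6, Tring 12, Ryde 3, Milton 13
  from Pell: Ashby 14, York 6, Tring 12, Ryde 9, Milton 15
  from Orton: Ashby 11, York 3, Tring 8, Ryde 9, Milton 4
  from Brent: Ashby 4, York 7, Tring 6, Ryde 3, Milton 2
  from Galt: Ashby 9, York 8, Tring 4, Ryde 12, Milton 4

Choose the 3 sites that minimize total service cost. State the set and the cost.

Choose Orton, Brent and Galt; total service cost 16.

With exactly 3 open, each farm uses its cheapest among the chosen.
{Orton, Brent, Galt}: Ashby→Brent 4, York→Orton 3, Tring→Galt 4, Ryde→Brent 3, Milton→Brent 2. Service cost 16.
{Largo, Orton, Brent}: service cost 18
{Pell, Orton, Brent}: service cost 18
Among all 10 size-3 choices, {Orton, Brent, Galt} is lowest.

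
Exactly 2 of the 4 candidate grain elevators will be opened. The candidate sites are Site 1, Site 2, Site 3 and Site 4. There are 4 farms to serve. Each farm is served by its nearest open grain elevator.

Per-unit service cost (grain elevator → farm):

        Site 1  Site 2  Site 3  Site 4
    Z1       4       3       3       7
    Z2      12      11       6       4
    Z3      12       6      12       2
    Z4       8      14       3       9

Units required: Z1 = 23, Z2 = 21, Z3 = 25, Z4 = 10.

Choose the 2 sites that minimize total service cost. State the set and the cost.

Choose Site 3 and Site 4; total service cost 233.

With exactly 2 open, each farm uses its cheapest among the chosen.
{Site 3, Site 4}: Z1→Site 3 3·23=69, Z2→Site 4 4·21=84, Z3→Site 4 2·25=50, Z4→Site 3 3·10=30. Service cost 233.
{Site 2, Site 4}: service cost 293
{Site 1, Site 4}: service cost 306
Among all 6 size-2 choices, {Site 3, Site 4} is lowest.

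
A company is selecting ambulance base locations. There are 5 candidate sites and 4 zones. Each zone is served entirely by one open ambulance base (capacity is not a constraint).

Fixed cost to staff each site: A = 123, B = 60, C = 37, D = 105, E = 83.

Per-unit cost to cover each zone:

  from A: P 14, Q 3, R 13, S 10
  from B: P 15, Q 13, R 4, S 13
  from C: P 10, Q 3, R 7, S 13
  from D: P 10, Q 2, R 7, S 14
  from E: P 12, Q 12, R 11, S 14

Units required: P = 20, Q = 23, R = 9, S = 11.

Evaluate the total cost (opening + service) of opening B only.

Total cost: 838

Each zone is assigned to its cheapest site among the open ones.
{B}: P→B 15·20=300, Q→B 13·23=299, R→B 4·9=36, S→B 13·11=143. Service 778; fixed 60; total 838.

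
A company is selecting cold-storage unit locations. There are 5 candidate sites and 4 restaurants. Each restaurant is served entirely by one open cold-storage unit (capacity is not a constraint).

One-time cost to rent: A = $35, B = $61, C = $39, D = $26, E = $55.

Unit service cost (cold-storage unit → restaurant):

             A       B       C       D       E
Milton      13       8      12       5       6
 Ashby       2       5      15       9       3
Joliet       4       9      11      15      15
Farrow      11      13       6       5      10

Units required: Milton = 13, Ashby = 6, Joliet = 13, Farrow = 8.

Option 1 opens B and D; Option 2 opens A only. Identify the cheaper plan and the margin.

Option 1 is cheaper by 17.

Option 1: {B, D}: Milton→D 5·13=65, Ashby→B 5·6=30, Joliet→B 9·13=117, Farrow→D 5·8=40. Service 252; fixed 87; total 339.
Option 2: {A}: Milton→A 13·13=169, Ashby→A 2·6=12, Joliet→A 4·13=52, Farrow→A 11·8=88. Service 321; fixed 35; total 356.
Difference: |339 − 356| = 17.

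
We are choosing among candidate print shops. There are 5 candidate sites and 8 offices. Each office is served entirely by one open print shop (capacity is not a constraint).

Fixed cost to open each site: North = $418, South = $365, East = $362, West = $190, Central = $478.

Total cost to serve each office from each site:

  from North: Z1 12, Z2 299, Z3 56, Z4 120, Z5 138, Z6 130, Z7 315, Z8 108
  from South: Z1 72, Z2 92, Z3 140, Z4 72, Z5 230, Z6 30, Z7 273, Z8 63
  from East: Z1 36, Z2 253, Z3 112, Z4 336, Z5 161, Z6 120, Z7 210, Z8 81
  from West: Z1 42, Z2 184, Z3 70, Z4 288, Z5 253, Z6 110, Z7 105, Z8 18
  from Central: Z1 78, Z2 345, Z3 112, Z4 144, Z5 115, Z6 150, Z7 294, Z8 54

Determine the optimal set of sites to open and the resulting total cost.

For any fixed open set, each office goes to its cheapest open site; total = fixed + service.
{South, West}: Z1→West 42, Z2→South 92, Z3→West 70, Z4→South 72, Z5→South 230, Z6→South 30, Z7→West 105, Z8→West 18. Service 659; fixed 555; total 1214.
{West}: Z1→West 42, Z2→West 184, Z3→West 70, Z4→West 288, Z5→West 253, Z6→West 110, Z7→West 105, Z8→West 18. Service 1070; fixed 190; total 1260.
{South}: Z1→South 72, Z2→South 92, Z3→South 140, Z4→South 72, Z5→South 230, Z6→South 30, Z7→South 273, Z8→South 63. Service 972; fixed 365; total 1337.
{North, South, East, West, Central}: Z1→North 12, Z2→South 92, Z3→North 56, Z4→South 72, Z5→Central 115, Z6→South 30, Z7→West 105, Z8→West 18. Service 500; fixed 1813; total 2313.
No other subset beats 1214.

Open South and West; minimum total cost 1214.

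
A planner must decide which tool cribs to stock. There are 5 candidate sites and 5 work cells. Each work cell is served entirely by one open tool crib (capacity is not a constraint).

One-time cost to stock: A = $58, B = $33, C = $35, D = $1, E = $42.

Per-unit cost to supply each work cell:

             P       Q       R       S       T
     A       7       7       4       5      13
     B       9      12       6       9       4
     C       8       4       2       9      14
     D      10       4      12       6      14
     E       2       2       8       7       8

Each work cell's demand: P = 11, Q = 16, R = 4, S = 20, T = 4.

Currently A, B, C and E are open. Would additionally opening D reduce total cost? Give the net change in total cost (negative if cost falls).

Current service cost with {A, B, C, E}: 178.
Adding D: each work cell re-picks its cheapest; new service cost 178, saving 0.
Extra fixed cost: 1. Net change = 1 − 0 = 1.
(Totals: 346 → 347.)

No — net change +1 (cost rises by 1).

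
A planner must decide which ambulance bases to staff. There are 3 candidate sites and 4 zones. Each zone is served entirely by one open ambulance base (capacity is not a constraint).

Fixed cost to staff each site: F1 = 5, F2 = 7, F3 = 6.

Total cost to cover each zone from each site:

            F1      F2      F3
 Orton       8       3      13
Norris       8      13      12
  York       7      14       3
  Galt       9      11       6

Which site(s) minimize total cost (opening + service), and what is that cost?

Open F1 and F3; minimum total cost 36.

For any fixed open set, each zone goes to its cheapest open site; total = fixed + service.
{F1, F3}: Orton→F1 8, Norris→F1 8, York→F3 3, Galt→F3 6. Service 25; fixed 11; total 36.
{F1}: service 32 + fixed 5 = 37
{F2, F3}: service 24 + fixed 13 = 37
{F1, F2, F3}: Orton→F2 3, Norris→F1 8, York→F3 3, Galt→F3 6. Service 20; fixed 18; total 38.
No other subset beats 36.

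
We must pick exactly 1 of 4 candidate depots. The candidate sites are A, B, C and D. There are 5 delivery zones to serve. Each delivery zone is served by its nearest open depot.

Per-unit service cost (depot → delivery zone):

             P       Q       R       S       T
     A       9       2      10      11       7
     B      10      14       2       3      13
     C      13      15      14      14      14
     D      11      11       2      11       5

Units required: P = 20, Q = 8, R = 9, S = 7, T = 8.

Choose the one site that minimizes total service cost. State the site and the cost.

Choose A only; total service cost 419.

With exactly 1 open, each delivery zone uses its cheapest among the chosen.
{A}: P→A 9·20=180, Q→A 2·8=16, R→A 10·9=90, S→A 11·7=77, T→A 7·8=56. Service cost 419.
{D}: service cost 443
{B}: service cost 455
Among all 4 size-1 choices, {A} is lowest.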